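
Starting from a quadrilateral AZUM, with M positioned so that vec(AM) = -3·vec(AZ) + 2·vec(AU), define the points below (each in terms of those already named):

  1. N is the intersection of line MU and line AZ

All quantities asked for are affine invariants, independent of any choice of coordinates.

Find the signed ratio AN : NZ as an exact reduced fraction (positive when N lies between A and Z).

Set A = (0, 0), Z = (1, 0), U = (0, 1), M = (-3, 2); any affine frame gives the same invariant.
1. N is the intersection of line MU and line AZ ⇒ N = (3, 0)
N = A + t·(Z−A) with t = 3, so AN:NZ = t:(1−t) = 3:-2

AN:NZ = -3/2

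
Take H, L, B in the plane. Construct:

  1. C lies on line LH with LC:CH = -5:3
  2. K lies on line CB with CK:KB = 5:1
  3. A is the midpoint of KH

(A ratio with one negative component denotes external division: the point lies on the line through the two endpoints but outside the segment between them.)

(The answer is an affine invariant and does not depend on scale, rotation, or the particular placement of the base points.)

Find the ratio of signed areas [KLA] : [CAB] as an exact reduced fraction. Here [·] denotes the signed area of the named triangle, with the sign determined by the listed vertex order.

Assign H = (0, 0), L = (1, 0), B = (0, 1) — the answer is frame-independent, so this choice is without loss of generality.
1. C lies on line LH with LC:CH = -5:3 ⇒ C = (-3/2, 0)
2. K lies on line CB with CK:KB = 5:1 ⇒ K = (-1/4, 5/6)
3. A is the midpoint of KH ⇒ A = (-1/8, 5/12)
2·[KLA] = -5/12, 2·[CAB] = 3/4
[KLA]:[CAB] = -5/12:3/4 = -5/9

[KLA]:[CAB] = -5/9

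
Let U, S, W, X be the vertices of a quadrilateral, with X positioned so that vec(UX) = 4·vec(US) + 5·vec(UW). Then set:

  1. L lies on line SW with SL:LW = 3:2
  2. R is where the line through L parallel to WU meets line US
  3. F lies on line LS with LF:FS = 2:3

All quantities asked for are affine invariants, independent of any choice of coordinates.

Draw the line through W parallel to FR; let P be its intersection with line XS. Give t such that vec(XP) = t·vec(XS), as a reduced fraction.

t = -4

Work in coordinates with U = (0, 0), S = (1, 0), W = (0, 1), X = (4, 5).
1. L lies on line SW with SL:LW = 3:2 ⇒ L = (2/5, 3/5)
2. R is where the line through L parallel to WU meets line US ⇒ R = (2/5, 0)
3. F lies on line LS with LF:FS = 2:3 ⇒ F = (16/25, 9/25)
through W parallel to FR: direction (-6/25, -9/25); meets XS at P = (16, 25)
P = X + t·(S−X) with t = -4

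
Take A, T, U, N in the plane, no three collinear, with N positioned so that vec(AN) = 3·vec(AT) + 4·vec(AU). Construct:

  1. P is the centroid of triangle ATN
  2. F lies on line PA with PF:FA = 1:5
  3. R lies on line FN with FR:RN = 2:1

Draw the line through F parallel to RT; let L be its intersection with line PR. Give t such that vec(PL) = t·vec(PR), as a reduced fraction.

Choose coordinates A = (0, 0), T = (1, 0), U = (0, 1), N = (3, 4).
1. P is the centroid of triangle ATN ⇒ P = (4/3, 4/3)
2. F lies on line PA with PF:FA = 1:5 ⇒ F = (10/9, 10/9)
3. R lies on line FN with FR:RN = 2:1 ⇒ R = (64/27, 82/27)
through F parallel to RT: direction (-37/27, -82/27); meets PR at L = (256/297, 166/297)
L = P + t·(R−P) with t = -5/11

t = -5/11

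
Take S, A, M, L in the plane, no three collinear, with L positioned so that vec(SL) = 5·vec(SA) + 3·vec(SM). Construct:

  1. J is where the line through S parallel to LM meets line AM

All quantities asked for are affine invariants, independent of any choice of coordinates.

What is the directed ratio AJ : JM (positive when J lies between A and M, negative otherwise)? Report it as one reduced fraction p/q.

Assign S = (0, 0), A = (1, 0), M = (0, 1), L = (5, 3) — the answer is frame-independent, so this choice is without loss of generality.
1. J is where the line through S parallel to LM meets line AM ⇒ J = (5/7, 2/7)
J = A + t·(M−A) with t = 2/7, so AJ:JM = t:(1−t) = 2/7:5/7

AJ:JM = 2/5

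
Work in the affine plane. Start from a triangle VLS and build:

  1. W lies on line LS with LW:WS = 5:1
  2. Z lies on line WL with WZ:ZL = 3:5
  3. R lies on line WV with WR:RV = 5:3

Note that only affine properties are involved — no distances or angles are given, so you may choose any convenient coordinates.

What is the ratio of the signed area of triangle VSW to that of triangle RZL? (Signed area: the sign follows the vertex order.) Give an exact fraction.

[VSW]:[RZL] = 64/125

Assign V = (0, 0), L = (1, 0), S = (0, 1) — the answer is frame-independent, so this choice is without loss of generality.
1. W lies on line LS with LW:WS = 5:1 ⇒ W = (1/6, 5/6)
2. Z lies on line WL with WZ:ZL = 3:5 ⇒ Z = (23/48, 25/48)
3. R lies on line WV with WR:RV = 5:3 ⇒ R = (1/16, 5/16)
2·[VSW] = -1/6, 2·[RZL] = -125/384
[VSW]:[RZL] = -1/6:-125/384 = 64/125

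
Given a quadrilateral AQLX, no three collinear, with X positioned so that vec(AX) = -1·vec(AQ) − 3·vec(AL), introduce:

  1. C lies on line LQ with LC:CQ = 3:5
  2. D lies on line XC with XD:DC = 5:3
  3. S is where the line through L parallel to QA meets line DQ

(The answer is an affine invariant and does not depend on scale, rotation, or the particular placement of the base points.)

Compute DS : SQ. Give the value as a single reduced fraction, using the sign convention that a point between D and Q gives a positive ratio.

DS:SQ = -111/64

Set A = (0, 0), Q = (1, 0), L = (0, 1), X = (-1, -3); any affine frame gives the same invariant.
1. C lies on line LQ with LC:CQ = 3:5 ⇒ C = (3/8, 5/8)
2. D lies on line XC with XD:DC = 5:3 ⇒ D = (-9/64, -47/64)
3. S is where the line through L parallel to QA meets line DQ ⇒ S = (120/47, 1)
S = D + t·(Q−D) with t = 111/47, so DS:SQ = t:(1−t) = 111/47:-64/47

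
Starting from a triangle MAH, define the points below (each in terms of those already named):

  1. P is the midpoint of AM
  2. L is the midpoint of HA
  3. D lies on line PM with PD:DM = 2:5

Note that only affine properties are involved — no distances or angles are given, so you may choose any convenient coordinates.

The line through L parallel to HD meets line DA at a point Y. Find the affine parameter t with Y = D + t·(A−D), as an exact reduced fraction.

t = 1/2

Set M = (0, 0), A = (1, 0), H = (0, 1); any affine frame gives the same invariant.
1. P is the midpoint of AM ⇒ P = (1/2, 0)
2. L is the midpoint of HA ⇒ L = (1/2, 1/2)
3. D lies on line PM with PD:DM = 2:5 ⇒ D = (5/14, 0)
through L parallel to HD: direction (5/14, -1); meets DA at Y = (19/28, 0)
Y = D + t·(A−D) with t = 1/2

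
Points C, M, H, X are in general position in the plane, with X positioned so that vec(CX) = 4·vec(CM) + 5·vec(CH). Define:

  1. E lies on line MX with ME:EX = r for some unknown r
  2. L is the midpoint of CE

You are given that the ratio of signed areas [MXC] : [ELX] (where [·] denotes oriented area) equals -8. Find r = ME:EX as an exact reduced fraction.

Work in coordinates with C = (0, 0), M = (1, 0), H = (0, 1), X = (4, 5).
1. With ME:EX = r, write λ = r/(r+1) so E = M + λ·(X−M); E is affine-linear in λ
2. L is the midpoint of CE ⇒ L is an affine combination of earlier points and hence also affine-linear in λ
Every point depending on E is an affine combination of E and λ-independent points, so each such coordinate is linear in λ; the λ² term in each signed area is a multiple of (X−M)×(X−M) = 0, so 2·[MXC] and 2·[ELX] are each linear in λ. Evaluating at λ=0 and λ=1:
  2·[MXC] = 5,   2·[ELX] = 5/2·λ − 5/2
So [MXC]:[ELX] = (5) / (5/2·λ − 5/2). Setting this equal to -8:
  5 = -8·(5/2·λ − 5/2)  ⇒  λ = 3/4
Then r = λ/(1−λ) = (3/4)/(1/4) = 3. Check: with r = 3, E = (13/4, 15/4) and [MXC]:[ELX] = -8 as required.

r = 3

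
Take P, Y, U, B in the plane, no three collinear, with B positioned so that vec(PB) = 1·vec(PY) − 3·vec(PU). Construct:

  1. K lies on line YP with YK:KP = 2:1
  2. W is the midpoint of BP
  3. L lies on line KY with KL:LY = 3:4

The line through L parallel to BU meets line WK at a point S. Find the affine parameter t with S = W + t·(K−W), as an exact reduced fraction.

Work in coordinates with P = (0, 0), Y = (1, 0), U = (0, 1), B = (1, -3).
1. K lies on line YP with YK:KP = 2:1 ⇒ K = (1/3, 0)
2. W is the midpoint of BP ⇒ W = (1/2, -3/2)
3. L lies on line KY with KL:LY = 3:4 ⇒ L = (13/21, 0)
through L parallel to BU: direction (-1, 4); meets WK at S = (11/105, 72/35)
S = W + t·(K−W) with t = 83/35

t = 83/35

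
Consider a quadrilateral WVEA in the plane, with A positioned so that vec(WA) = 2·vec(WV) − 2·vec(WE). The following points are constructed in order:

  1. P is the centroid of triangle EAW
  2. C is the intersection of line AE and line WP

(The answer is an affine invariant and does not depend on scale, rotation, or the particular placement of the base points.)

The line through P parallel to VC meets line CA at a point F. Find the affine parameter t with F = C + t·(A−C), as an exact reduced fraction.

t = -1/3

Choose coordinates W = (0, 0), V = (1, 0), E = (0, 1), A = (2, -2).
1. P is the centroid of triangle EAW ⇒ P = (2/3, -1/3)
2. C is the intersection of line AE and line WP ⇒ C = (1, -1/2)
through P parallel to VC: direction (0, -1/2); meets CA at F = (2/3, 0)
F = C + t·(A−C) with t = -1/3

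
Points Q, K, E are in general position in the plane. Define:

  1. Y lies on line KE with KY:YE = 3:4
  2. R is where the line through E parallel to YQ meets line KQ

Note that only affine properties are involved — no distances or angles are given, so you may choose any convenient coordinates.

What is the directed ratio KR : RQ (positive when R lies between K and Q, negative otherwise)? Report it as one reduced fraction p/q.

KR:RQ = -7/4

Assign Q = (0, 0), K = (1, 0), E = (0, 1) — the answer is frame-independent, so this choice is without loss of generality.
1. Y lies on line KE with KY:YE = 3:4 ⇒ Y = (4/7, 3/7)
2. R is where the line through E parallel to YQ meets line KQ ⇒ R = (-4/3, 0)
R = K + t·(Q−K) with t = 7/3, so KR:RQ = t:(1−t) = 7/3:-4/3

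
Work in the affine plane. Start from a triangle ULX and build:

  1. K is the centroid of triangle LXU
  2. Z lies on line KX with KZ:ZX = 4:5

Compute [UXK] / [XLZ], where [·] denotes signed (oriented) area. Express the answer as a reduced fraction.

Work in coordinates with U = (0, 0), L = (1, 0), X = (0, 1).
1. K is the centroid of triangle LXU ⇒ K = (1/3, 1/3)
2. Z lies on line KX with KZ:ZX = 4:5 ⇒ Z = (5/27, 17/27)
2·[UXK] = -1/3, 2·[XLZ] = -5/27
[UXK]:[XLZ] = -1/3:-5/27 = 9/5

[UXK]:[XLZ] = 9/5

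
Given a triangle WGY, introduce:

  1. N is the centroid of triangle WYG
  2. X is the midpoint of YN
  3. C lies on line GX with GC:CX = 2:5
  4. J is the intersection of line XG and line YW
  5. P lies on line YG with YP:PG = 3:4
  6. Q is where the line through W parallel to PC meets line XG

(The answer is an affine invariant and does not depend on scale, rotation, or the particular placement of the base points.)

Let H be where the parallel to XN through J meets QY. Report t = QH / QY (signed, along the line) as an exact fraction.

Set W = (0, 0), G = (1, 0), Y = (0, 1); any affine frame gives the same invariant.
1. N is the centroid of triangle WYG ⇒ N = (1/3, 1/3)
2. X is the midpoint of YN ⇒ X = (1/6, 2/3)
3. C lies on line GX with GC:CX = 2:5 ⇒ C = (16/21, 4/21)
4. J is the intersection of line XG and line YW ⇒ J = (0, 4/5)
5. P lies on line YG with YP:PG = 3:4 ⇒ P = (3/7, 4/7)
6. Q is where the line through W parallel to PC meets line XG ⇒ Q = (-7/3, 8/3)
through J parallel to XN: direction (1/6, -1/3); meets QY at H = (-7/45, 10/9)
H = Q + t·(Y−Q) with t = 14/15

t = 14/15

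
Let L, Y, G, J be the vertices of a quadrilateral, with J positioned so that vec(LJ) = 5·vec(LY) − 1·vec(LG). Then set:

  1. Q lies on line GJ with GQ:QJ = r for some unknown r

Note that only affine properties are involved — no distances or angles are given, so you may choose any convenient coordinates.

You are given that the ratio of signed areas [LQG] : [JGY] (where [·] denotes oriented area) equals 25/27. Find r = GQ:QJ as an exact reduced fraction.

Choose coordinates L = (0, 0), Y = (1, 0), G = (0, 1), J = (5, -1).
1. With GQ:QJ = r, write λ = r/(r+1) so Q = G + λ·(J−G); Q is affine-linear in λ
Every point depending on Q is an affine combination of Q and λ-independent points, so each such coordinate is linear in λ; the λ² term in each signed area is a multiple of (J−G)×(J−G) = 0, so 2·[LQG] and 2·[JGY] are each linear in λ. Evaluating at λ=0 and λ=1:
  2·[LQG] = 5·λ,   2·[JGY] = 3
So [LQG]:[JGY] = (5·λ) / (3). Setting this equal to 25/27:
  5·λ = 25/27·(3)  ⇒  λ = 5/9
Then r = λ/(1−λ) = (5/9)/(4/9) = 5/4. Check: with r = 5/4, Q = (25/9, -1/9) and [LQG]:[JGY] = 25/27 as required.

r = 5/4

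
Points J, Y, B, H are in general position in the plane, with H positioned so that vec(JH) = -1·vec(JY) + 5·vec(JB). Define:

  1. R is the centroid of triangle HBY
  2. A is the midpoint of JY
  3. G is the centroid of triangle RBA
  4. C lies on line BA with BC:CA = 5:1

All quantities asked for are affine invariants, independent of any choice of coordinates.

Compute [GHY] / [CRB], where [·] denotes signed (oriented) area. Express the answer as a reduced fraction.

Work in coordinates with J = (0, 0), Y = (1, 0), B = (0, 1), H = (-1, 5).
1. R is the centroid of triangle HBY ⇒ R = (0, 2)
2. A is the midpoint of JY ⇒ A = (1/2, 0)
3. G is the centroid of triangle RBA ⇒ G = (1/6, 1)
4. C lies on line BA with BC:CA = 5:1 ⇒ C = (5/12, 1/6)
2·[GHY] = -13/6, 2·[CRB] = 5/12
[GHY]:[CRB] = -13/6:5/12 = -26/5

[GHY]:[CRB] = -26/5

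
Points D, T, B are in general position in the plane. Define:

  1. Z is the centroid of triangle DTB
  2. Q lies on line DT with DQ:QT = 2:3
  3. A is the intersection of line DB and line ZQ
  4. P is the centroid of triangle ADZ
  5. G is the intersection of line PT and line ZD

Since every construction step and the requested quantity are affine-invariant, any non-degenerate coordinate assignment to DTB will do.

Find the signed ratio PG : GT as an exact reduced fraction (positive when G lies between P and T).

PG:GT = 2/3

Work in coordinates with D = (0, 0), T = (1, 0), B = (0, 1).
1. Z is the centroid of triangle DTB ⇒ Z = (1/3, 1/3)
2. Q lies on line DT with DQ:QT = 2:3 ⇒ Q = (2/5, 0)
3. A is the intersection of line DB and line ZQ ⇒ A = (0, 2)
4. P is the centroid of triangle ADZ ⇒ P = (1/9, 7/9)
5. G is the intersection of line PT and line ZD ⇒ G = (7/15, 7/15)
G = P + t·(T−P) with t = 2/5, so PG:GT = t:(1−t) = 2/5:3/5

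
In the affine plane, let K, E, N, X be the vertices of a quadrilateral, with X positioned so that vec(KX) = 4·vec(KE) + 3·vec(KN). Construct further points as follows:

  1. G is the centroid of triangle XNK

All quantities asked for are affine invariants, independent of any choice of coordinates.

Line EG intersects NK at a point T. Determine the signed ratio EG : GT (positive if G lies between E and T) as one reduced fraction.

Choose coordinates K = (0, 0), E = (1, 0), N = (0, 1), X = (4, 3).
1. G is the centroid of triangle XNK ⇒ G = (4/3, 4/3)
line EG meets NK at T = (0, -4)
G = E + t·(T−E) with t = -1/3, so EG:GT = -1/3:4/3

EG:GT = -1/4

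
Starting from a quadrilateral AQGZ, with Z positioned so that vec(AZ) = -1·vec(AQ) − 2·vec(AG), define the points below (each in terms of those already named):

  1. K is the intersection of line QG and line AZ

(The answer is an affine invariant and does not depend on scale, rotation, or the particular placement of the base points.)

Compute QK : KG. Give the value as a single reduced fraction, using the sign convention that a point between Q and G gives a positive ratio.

QK:KG = 2

Choose coordinates A = (0, 0), Q = (1, 0), G = (0, 1), Z = (-1, -2).
1. K is the intersection of line QG and line AZ ⇒ K = (1/3, 2/3)
K = Q + t·(G−Q) with t = 2/3, so QK:KG = t:(1−t) = 2/3:1/3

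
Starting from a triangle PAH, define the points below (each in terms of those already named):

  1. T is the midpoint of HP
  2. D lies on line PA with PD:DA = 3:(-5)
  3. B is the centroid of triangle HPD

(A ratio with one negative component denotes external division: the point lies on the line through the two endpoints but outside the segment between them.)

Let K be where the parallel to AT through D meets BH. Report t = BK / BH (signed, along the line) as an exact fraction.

Set P = (0, 0), A = (1, 0), H = (0, 1); any affine frame gives the same invariant.
1. T is the midpoint of HP ⇒ T = (0, 1/2)
2. D lies on line PA with PD:DA = 3:(-5) ⇒ D = (-3/2, 0)
3. B is the centroid of triangle HPD ⇒ B = (-1/2, 1/3)
through D parallel to AT: direction (-1, 1/2); meets BH at K = (-21/22, -3/11)
K = B + t·(H−B) with t = -10/11

t = -10/11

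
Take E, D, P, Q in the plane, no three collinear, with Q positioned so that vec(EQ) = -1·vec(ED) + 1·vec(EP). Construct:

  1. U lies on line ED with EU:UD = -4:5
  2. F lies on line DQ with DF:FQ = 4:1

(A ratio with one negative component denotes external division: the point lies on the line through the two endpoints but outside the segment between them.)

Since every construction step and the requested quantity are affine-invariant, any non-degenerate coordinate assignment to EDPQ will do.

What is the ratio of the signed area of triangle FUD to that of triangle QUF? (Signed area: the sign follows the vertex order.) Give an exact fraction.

Work in coordinates with E = (0, 0), D = (1, 0), P = (0, 1), Q = (-1, 1).
1. U lies on line ED with EU:UD = -4:5 ⇒ U = (-4, 0)
2. F lies on line DQ with DF:FQ = 4:1 ⇒ F = (-3/5, 4/5)
2·[FUD] = 4, 2·[QUF] = 1
[FUD]:[QUF] = 4:1 = 4

[FUD]:[QUF] = 4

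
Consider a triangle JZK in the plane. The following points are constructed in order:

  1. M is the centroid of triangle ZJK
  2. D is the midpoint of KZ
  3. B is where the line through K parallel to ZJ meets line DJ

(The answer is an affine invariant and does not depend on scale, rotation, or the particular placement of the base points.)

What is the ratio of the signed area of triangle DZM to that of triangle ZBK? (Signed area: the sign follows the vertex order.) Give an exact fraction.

[DZM]:[ZBK] = -1/6

Work in coordinates with J = (0, 0), Z = (1, 0), K = (0, 1).
1. M is the centroid of triangle ZJK ⇒ M = (1/3, 1/3)
2. D is the midpoint of KZ ⇒ D = (1/2, 1/2)
3. B is where the line through K parallel to ZJ meets line DJ ⇒ B = (1, 1)
2·[DZM] = -1/6, 2·[ZBK] = 1
[DZM]:[ZBK] = -1/6:1 = -1/6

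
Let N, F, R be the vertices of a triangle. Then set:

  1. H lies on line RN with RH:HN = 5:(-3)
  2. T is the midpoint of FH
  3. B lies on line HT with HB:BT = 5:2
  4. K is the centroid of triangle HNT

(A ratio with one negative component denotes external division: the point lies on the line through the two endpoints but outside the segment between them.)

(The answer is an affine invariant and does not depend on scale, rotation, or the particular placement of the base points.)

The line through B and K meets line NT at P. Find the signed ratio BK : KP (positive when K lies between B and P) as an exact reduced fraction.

Work in coordinates with N = (0, 0), F = (1, 0), R = (0, 1).
1. H lies on line RN with RH:HN = 5:(-3) ⇒ H = (0, -3/2)
2. T is the midpoint of FH ⇒ T = (1/2, -3/4)
3. B lies on line HT with HB:BT = 5:2 ⇒ B = (5/14, -27/28)
4. K is the centroid of triangle HNT ⇒ K = (1/6, -3/4)
line BK meets NT at P = (3/2, -9/4)
K = B + t·(P−B) with t = -1/6, so BK:KP = -1/6:7/6

BK:KP = -1/7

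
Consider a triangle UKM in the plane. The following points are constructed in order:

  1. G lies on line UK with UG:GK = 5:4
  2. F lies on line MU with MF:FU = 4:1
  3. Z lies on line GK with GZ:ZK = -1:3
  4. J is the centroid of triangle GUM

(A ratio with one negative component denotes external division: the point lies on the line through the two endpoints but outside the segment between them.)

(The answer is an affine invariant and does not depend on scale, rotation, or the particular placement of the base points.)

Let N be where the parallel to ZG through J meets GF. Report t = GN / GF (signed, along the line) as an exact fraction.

Work in coordinates with U = (0, 0), K = (1, 0), M = (0, 1).
1. G lies on line UK with UG:GK = 5:4 ⇒ G = (5/9, 0)
2. F lies on line MU with MF:FU = 4:1 ⇒ F = (0, 1/5)
3. Z lies on line GK with GZ:ZK = -1:3 ⇒ Z = (1/3, 0)
4. J is the centroid of triangle GUM ⇒ J = (5/27, 1/3)
through J parallel to ZG: direction (2/9, 0); meets GF at N = (-10/27, 1/3)
N = G + t·(F−G) with t = 5/3

t = 5/3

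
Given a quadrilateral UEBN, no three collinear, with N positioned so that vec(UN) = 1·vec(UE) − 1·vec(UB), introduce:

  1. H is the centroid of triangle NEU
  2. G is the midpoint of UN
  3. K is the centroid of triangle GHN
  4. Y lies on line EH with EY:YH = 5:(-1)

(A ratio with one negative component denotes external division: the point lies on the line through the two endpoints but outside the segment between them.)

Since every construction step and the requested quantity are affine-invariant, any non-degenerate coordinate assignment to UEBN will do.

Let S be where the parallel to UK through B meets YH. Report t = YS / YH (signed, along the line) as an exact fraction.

Work in coordinates with U = (0, 0), E = (1, 0), B = (0, 1), N = (1, -1).
1. H is the centroid of triangle NEU ⇒ H = (2/3, -1/3)
2. G is the midpoint of UN ⇒ G = (1/2, -1/2)
3. K is the centroid of triangle GHN ⇒ K = (13/18, -11/18)
4. Y lies on line EH with EY:YH = 5:(-1) ⇒ Y = (7/12, -5/12)
through B parallel to UK: direction (13/18, -11/18); meets YH at S = (13/12, 1/12)
S = Y + t·(H−Y) with t = 6

t = 6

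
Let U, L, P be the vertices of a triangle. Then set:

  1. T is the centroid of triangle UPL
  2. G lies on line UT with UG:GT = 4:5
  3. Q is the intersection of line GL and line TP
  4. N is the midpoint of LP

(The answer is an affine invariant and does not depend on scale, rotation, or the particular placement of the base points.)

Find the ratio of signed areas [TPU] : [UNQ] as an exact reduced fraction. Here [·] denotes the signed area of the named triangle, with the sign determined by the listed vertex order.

[TPU]:[UNQ] = -28/15

Set U = (0, 0), L = (1, 0), P = (0, 1); any affine frame gives the same invariant.
1. T is the centroid of triangle UPL ⇒ T = (1/3, 1/3)
2. G lies on line UT with UG:GT = 4:5 ⇒ G = (4/27, 4/27)
3. Q is the intersection of line GL and line TP ⇒ Q = (19/42, 2/21)
4. N is the midpoint of LP ⇒ N = (1/2, 1/2)
2·[TPU] = 1/3, 2·[UNQ] = -5/28
[TPU]:[UNQ] = 1/3:-5/28 = -28/15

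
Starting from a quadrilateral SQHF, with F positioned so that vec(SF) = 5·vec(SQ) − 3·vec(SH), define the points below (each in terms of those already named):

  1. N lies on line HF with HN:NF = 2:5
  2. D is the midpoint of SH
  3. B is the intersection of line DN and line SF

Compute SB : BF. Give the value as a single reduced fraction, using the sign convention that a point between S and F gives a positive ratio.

SB:BF = -2/5

Set S = (0, 0), Q = (1, 0), H = (0, 1), F = (5, -3); any affine frame gives the same invariant.
1. N lies on line HF with HN:NF = 2:5 ⇒ N = (10/7, -1/7)
2. D is the midpoint of SH ⇒ D = (0, 1/2)
3. B is the intersection of line DN and line SF ⇒ B = (-10/3, 2)
B = S + t·(F−S) with t = -2/3, so SB:BF = t:(1−t) = -2/3:5/3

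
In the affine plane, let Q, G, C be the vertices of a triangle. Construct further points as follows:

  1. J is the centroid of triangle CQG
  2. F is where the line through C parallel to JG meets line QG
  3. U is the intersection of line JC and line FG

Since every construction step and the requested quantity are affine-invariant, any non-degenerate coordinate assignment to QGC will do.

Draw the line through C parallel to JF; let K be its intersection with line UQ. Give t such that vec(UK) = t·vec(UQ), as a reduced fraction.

t = -9

Work in coordinates with Q = (0, 0), G = (1, 0), C = (0, 1).
1. J is the centroid of triangle CQG ⇒ J = (1/3, 1/3)
2. F is where the line through C parallel to JG meets line QG ⇒ F = (2, 0)
3. U is the intersection of line JC and line FG ⇒ U = (1/2, 0)
through C parallel to JF: direction (5/3, -1/3); meets UQ at K = (5, 0)
K = U + t·(Q−U) with t = -9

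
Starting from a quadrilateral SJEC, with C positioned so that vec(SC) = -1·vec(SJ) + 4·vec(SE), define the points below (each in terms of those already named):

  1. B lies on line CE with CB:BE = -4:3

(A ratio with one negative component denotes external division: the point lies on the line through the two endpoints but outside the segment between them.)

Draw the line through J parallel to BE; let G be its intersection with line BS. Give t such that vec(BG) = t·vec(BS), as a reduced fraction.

t = -2

Choose coordinates S = (0, 0), J = (1, 0), E = (0, 1), C = (-1, 4).
1. B lies on line CE with CB:BE = -4:3 ⇒ B = (3, -8)
through J parallel to BE: direction (-3, 9); meets BS at G = (9, -24)
G = B + t·(S−B) with t = -2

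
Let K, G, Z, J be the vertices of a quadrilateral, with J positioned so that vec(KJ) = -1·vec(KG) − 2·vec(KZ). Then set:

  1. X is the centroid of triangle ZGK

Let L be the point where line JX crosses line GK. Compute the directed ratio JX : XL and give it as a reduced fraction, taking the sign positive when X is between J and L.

Choose coordinates K = (0, 0), G = (1, 0), Z = (0, 1), J = (-1, -2).
1. X is the centroid of triangle ZGK ⇒ X = (1/3, 1/3)
line JX meets GK at L = (1/7, 0)
X = J + t·(L−J) with t = 7/6, so JX:XL = 7/6:-1/6

JX:XL = -7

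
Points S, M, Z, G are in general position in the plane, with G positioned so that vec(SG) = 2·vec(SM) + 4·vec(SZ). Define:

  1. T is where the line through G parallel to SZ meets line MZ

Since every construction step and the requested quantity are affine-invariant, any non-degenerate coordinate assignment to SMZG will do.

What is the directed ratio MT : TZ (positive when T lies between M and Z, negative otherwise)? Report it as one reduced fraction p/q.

Work in coordinates with S = (0, 0), M = (1, 0), Z = (0, 1), G = (2, 4).
1. T is where the line through G parallel to SZ meets line MZ ⇒ T = (2, -1)
T = M + t·(Z−M) with t = -1, so MT:TZ = t:(1−t) = -1:2

MT:TZ = -1/2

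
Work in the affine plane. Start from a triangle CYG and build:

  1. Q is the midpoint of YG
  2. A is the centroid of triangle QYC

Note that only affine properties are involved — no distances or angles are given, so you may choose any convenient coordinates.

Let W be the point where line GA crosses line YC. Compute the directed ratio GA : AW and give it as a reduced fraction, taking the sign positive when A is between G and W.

GA:AW = 5

Assign C = (0, 0), Y = (1, 0), G = (0, 1) — the answer is frame-independent, so this choice is without loss of generality.
1. Q is the midpoint of YG ⇒ Q = (1/2, 1/2)
2. A is the centroid of triangle QYC ⇒ A = (1/2, 1/6)
line GA meets YC at W = (3/5, 0)
A = G + t·(W−G) with t = 5/6, so GA:AW = 5/6:1/6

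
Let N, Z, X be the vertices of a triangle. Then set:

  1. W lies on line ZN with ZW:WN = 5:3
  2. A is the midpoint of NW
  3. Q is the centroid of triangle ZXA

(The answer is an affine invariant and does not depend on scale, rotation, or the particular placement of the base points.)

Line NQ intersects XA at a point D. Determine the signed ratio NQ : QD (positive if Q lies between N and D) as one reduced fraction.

Choose coordinates N = (0, 0), Z = (1, 0), X = (0, 1).
1. W lies on line ZN with ZW:WN = 5:3 ⇒ W = (3/8, 0)
2. A is the midpoint of NW ⇒ A = (3/16, 0)
3. Q is the centroid of triangle ZXA ⇒ Q = (19/48, 1/3)
line NQ meets XA at D = (57/352, 3/22)
Q = N + t·(D−N) with t = 22/9, so NQ:QD = 22/9:-13/9

NQ:QD = -22/13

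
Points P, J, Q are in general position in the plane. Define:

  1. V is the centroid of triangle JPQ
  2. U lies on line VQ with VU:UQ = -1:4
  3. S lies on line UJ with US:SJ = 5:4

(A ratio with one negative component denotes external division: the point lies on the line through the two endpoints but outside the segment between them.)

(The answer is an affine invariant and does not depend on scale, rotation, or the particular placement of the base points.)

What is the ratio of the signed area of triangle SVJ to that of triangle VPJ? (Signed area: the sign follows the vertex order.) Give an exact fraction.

Work in coordinates with P = (0, 0), J = (1, 0), Q = (0, 1).
1. V is the centroid of triangle JPQ ⇒ V = (1/3, 1/3)
2. U lies on line VQ with VU:UQ = -1:4 ⇒ U = (4/9, 1/9)
3. S lies on line UJ with US:SJ = 5:4 ⇒ S = (61/81, 4/81)
2·[SVJ] = -4/81, 2·[VPJ] = 1/3
[SVJ]:[VPJ] = -4/81:1/3 = -4/27

[SVJ]:[VPJ] = -4/27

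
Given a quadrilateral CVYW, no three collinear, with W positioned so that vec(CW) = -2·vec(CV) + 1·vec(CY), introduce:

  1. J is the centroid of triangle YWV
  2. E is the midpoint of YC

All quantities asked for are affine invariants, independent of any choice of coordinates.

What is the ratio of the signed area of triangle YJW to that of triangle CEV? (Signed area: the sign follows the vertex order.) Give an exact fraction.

Assign C = (0, 0), V = (1, 0), Y = (0, 1), W = (-2, 1) — the answer is frame-independent, so this choice is without loss of generality.
1. J is the centroid of triangle YWV ⇒ J = (-1/3, 2/3)
2. E is the midpoint of YC ⇒ E = (0, 1/2)
2·[YJW] = -2/3, 2·[CEV] = -1/2
[YJW]:[CEV] = -2/3:-1/2 = 4/3

[YJW]:[CEV] = 4/3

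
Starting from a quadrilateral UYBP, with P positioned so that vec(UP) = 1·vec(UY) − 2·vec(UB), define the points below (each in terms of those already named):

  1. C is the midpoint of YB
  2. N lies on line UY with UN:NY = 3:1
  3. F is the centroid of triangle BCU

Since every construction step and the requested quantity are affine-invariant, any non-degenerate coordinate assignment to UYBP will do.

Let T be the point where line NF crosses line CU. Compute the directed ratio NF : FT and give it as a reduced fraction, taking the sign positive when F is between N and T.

NF:FT = -13/4

Assign U = (0, 0), Y = (1, 0), B = (0, 1), P = (1, -2) — the answer is frame-independent, so this choice is without loss of generality.
1. C is the midpoint of YB ⇒ C = (1/2, 1/2)
2. N lies on line UY with UN:NY = 3:1 ⇒ N = (3/4, 0)
3. F is the centroid of triangle BCU ⇒ F = (1/6, 1/2)
line NF meets CU at T = (9/26, 9/26)
F = N + t·(T−N) with t = 13/9, so NF:FT = 13/9:-4/9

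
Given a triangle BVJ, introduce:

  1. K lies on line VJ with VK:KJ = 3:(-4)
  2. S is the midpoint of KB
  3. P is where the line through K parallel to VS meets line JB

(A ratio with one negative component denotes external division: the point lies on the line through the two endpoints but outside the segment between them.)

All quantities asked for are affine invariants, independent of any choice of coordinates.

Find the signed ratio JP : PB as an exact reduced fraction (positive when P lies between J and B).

Work in coordinates with B = (0, 0), V = (1, 0), J = (0, 1).
1. K lies on line VJ with VK:KJ = 3:(-4) ⇒ K = (4, -3)
2. S is the midpoint of KB ⇒ S = (2, -3/2)
3. P is where the line through K parallel to VS meets line JB ⇒ P = (0, 3)
P = J + t·(B−J) with t = -2, so JP:PB = t:(1−t) = -2:3

JP:PB = -2/3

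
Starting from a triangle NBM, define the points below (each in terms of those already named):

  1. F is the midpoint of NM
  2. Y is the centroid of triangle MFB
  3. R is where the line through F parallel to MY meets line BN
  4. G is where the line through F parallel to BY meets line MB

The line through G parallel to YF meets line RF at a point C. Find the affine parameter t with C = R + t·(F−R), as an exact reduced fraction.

t = -2

Assign N = (0, 0), B = (1, 0), M = (0, 1) — the answer is frame-independent, so this choice is without loss of generality.
1. F is the midpoint of NM ⇒ F = (0, 1/2)
2. Y is the centroid of triangle MFB ⇒ Y = (1/3, 1/2)
3. R is where the line through F parallel to MY meets line BN ⇒ R = (1/3, 0)
4. G is where the line through F parallel to BY meets line MB ⇒ G = (2, -1)
through G parallel to YF: direction (-1/3, 0); meets RF at C = (1, -1)
C = R + t·(F−R) with t = -2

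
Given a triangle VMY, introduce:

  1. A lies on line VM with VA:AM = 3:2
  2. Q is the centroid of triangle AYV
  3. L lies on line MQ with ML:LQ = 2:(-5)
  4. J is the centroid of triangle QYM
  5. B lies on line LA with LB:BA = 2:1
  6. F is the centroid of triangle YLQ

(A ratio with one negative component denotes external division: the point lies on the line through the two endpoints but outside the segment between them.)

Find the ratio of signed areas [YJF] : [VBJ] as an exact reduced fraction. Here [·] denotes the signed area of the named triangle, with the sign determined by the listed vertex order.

Assign V = (0, 0), M = (1, 0), Y = (0, 1) — the answer is frame-independent, so this choice is without loss of generality.
1. A lies on line VM with VA:AM = 3:2 ⇒ A = (3/5, 0)
2. Q is the centroid of triangle AYV ⇒ Q = (1/5, 1/3)
3. L lies on line MQ with ML:LQ = 2:(-5) ⇒ L = (23/15, -2/9)
4. J is the centroid of triangle QYM ⇒ J = (2/5, 4/9)
5. B lies on line LA with LB:BA = 2:1 ⇒ B = (41/45, -2/27)
6. F is the centroid of triangle YLQ ⇒ F = (26/45, 10/27)
2·[YJF] = 28/405, 2·[VBJ] = 176/405
[YJF]:[VBJ] = 28/405:176/405 = 7/44

[YJF]:[VBJ] = 7/44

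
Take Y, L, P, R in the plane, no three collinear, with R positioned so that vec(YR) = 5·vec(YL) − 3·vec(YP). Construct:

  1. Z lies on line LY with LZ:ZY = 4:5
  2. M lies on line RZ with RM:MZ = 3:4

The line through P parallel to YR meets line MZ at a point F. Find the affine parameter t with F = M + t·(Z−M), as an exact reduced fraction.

Set Y = (0, 0), L = (1, 0), P = (0, 1), R = (5, -3); any affine frame gives the same invariant.
1. Z lies on line LY with LZ:ZY = 4:5 ⇒ Z = (5/9, 0)
2. M lies on line RZ with RM:MZ = 3:4 ⇒ M = (65/21, -12/7)
through P parallel to YR: direction (5, -3); meets MZ at F = (-25/3, 6)
F = M + t·(Z−M) with t = 9/2

t = 9/2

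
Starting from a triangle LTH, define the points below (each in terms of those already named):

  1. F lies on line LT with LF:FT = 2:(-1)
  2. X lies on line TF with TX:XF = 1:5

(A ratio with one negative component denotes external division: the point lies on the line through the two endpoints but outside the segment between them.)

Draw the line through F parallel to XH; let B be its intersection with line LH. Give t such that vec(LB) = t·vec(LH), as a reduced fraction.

t = 12/7

Choose coordinates L = (0, 0), T = (1, 0), H = (0, 1).
1. F lies on line LT with LF:FT = 2:(-1) ⇒ F = (2, 0)
2. X lies on line TF with TX:XF = 1:5 ⇒ X = (7/6, 0)
through F parallel to XH: direction (-7/6, 1); meets LH at B = (0, 12/7)
B = L + t·(H−L) with t = 12/7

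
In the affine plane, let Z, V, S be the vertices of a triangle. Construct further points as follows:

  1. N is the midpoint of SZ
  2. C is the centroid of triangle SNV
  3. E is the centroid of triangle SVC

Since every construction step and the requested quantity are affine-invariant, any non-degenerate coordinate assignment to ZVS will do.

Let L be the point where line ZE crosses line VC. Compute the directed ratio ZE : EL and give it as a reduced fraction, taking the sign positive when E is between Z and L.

Choose coordinates Z = (0, 0), V = (1, 0), S = (0, 1).
1. N is the midpoint of SZ ⇒ N = (0, 1/2)
2. C is the centroid of triangle SNV ⇒ C = (1/3, 1/2)
3. E is the centroid of triangle SVC ⇒ E = (4/9, 1/2)
line ZE meets VC at L = (2/5, 9/20)
E = Z + t·(L−Z) with t = 10/9, so ZE:EL = 10/9:-1/9

ZE:EL = -10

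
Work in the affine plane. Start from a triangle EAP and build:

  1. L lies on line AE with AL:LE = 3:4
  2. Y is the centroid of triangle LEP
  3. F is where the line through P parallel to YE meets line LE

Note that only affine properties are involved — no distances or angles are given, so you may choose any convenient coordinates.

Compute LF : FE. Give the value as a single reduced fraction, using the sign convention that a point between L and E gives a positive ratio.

Work in coordinates with E = (0, 0), A = (1, 0), P = (0, 1).
1. L lies on line AE with AL:LE = 3:4 ⇒ L = (4/7, 0)
2. Y is the centroid of triangle LEP ⇒ Y = (4/21, 1/3)
3. F is where the line through P parallel to YE meets line LE ⇒ F = (-4/7, 0)
F = L + t·(E−L) with t = 2, so LF:FE = t:(1−t) = 2:-1

LF:FE = -2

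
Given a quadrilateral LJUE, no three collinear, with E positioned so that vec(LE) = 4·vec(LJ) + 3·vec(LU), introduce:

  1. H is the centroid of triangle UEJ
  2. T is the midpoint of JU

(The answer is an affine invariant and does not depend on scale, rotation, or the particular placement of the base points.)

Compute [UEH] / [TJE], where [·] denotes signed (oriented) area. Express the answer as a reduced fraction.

[UEH]:[TJE] = -2/3

Work in coordinates with L = (0, 0), J = (1, 0), U = (0, 1), E = (4, 3).
1. H is the centroid of triangle UEJ ⇒ H = (5/3, 4/3)
2. T is the midpoint of JU ⇒ T = (1/2, 1/2)
2·[UEH] = -2, 2·[TJE] = 3
[UEH]:[TJE] = -2:3 = -2/3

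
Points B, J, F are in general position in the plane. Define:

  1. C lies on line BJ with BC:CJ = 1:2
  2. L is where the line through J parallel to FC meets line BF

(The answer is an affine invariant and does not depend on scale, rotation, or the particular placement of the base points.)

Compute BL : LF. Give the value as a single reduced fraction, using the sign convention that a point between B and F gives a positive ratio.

BL:LF = -3/2

Work in coordinates with B = (0, 0), J = (1, 0), F = (0, 1).
1. C lies on line BJ with BC:CJ = 1:2 ⇒ C = (1/3, 0)
2. L is where the line through J parallel to FC meets line BF ⇒ L = (0, 3)
L = B + t·(F−B) with t = 3, so BL:LF = t:(1−t) = 3:-2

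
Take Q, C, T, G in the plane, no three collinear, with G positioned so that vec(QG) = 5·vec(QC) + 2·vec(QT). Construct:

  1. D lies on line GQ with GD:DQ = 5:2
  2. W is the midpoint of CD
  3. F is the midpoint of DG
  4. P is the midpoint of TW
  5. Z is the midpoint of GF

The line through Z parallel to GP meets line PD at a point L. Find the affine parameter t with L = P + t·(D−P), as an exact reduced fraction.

t = 1/4

Work in coordinates with Q = (0, 0), C = (1, 0), T = (0, 1), G = (5, 2).
1. D lies on line GQ with GD:DQ = 5:2 ⇒ D = (10/7, 4/7)
2. W is the midpoint of CD ⇒ W = (17/14, 2/7)
3. F is the midpoint of DG ⇒ F = (45/14, 9/7)
4. P is the midpoint of TW ⇒ P = (17/28, 9/14)
5. Z is the midpoint of GF ⇒ Z = (115/28, 23/14)
through Z parallel to GP: direction (-123/28, -19/14); meets PD at L = (13/16, 5/8)
L = P + t·(D−P) with t = 1/4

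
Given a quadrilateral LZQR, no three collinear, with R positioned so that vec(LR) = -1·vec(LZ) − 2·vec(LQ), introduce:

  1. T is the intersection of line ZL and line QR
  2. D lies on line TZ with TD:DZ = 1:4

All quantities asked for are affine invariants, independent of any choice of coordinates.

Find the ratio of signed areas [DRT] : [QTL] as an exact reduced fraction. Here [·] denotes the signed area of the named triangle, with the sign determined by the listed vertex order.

[DRT]:[QTL] = -8/5

Set L = (0, 0), Z = (1, 0), Q = (0, 1), R = (-1, -2); any affine frame gives the same invariant.
1. T is the intersection of line ZL and line QR ⇒ T = (-1/3, 0)
2. D lies on line TZ with TD:DZ = 1:4 ⇒ D = (-1/15, 0)
2·[DRT] = -8/15, 2·[QTL] = 1/3
[DRT]:[QTL] = -8/15:1/3 = -8/5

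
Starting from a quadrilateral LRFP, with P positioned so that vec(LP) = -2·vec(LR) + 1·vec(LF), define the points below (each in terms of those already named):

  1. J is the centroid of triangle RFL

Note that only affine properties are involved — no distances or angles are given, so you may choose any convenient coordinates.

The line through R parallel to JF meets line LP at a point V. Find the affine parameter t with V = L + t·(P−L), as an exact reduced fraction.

Set L = (0, 0), R = (1, 0), F = (0, 1), P = (-2, 1); any affine frame gives the same invariant.
1. J is the centroid of triangle RFL ⇒ J = (1/3, 1/3)
through R parallel to JF: direction (-1/3, 2/3); meets LP at V = (4/3, -2/3)
V = L + t·(P−L) with t = -2/3

t = -2/3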